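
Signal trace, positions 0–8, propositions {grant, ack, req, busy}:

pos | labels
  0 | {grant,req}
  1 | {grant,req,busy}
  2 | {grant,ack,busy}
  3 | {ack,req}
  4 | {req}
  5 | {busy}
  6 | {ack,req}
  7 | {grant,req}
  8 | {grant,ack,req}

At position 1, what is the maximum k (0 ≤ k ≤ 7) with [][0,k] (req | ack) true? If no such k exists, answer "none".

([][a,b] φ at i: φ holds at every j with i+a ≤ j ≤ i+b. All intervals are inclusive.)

3

(req | ack) must hold from j=1 onward; find where it first fails.
  j=1: holds
  j=2: holds
  j=3: holds
  j=4: holds
  j=5: fails
Holds on [1,4], so largest k = 3.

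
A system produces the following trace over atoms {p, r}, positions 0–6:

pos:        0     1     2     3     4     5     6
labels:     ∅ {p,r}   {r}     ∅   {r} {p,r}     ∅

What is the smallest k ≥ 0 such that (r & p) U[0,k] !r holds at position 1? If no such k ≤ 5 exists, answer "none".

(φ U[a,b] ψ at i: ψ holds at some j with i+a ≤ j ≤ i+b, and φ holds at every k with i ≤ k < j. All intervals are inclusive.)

none

Need earliest j ≥ 1 with !r, and (r & p) at every k in [1,j-1].
  j=1: rhs fails.
  j=2: rhs fails.
  j=3: rhs holds but lhs fails at k=2.
  j=4: rhs fails.
  j=5: rhs fails.
  j=6: rhs holds but lhs fails at k=2.
No witness within the range → none.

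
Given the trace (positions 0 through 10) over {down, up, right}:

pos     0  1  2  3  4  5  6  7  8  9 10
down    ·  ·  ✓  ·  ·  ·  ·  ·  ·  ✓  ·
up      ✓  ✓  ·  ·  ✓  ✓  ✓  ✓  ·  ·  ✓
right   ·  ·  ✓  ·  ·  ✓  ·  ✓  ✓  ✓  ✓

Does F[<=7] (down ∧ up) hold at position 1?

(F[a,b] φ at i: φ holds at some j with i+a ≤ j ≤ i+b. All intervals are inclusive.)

No

Check (down ∧ up) at each j in [1,8]:
  j=1: false
  j=2: false
  j=3: false
  j=4: false
  j=5: false
  j=6: false
  j=7: false
  j=8: false
No position in the window satisfies it → formula fails.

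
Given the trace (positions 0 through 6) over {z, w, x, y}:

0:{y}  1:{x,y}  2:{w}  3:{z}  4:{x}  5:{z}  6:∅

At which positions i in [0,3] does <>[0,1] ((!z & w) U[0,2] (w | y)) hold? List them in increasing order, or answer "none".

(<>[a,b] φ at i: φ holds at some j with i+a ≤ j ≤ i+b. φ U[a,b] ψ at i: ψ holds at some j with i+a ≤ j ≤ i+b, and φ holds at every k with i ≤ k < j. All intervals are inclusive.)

Evaluate at each i in [0,3]:
  i=0: ✓ (witness j=0)
  i=1: ✓ (witness j=1)
  i=2: ✓ (witness j=2)
  i=3: ✗ (none in [3,4])

0, 1, 2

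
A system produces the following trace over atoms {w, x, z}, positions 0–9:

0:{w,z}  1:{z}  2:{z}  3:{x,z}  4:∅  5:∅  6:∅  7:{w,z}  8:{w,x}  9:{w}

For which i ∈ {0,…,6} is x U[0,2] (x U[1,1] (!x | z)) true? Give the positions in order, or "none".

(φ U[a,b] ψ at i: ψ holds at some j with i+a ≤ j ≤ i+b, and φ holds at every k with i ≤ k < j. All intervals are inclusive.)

3

Evaluate at each i in [0,6]:
  i=0: ✗ (no rhs in [0,2])
  i=1: ✗ (lhs fails at k=1 before rhs at j=3)
  i=2: ✗ (lhs fails at k=2 before rhs at j=3)
  i=3: ✓ (rhs at j=3)
  i=4: ✗ (no rhs in [4,6])
  i=5: ✗ (no rhs in [5,7])
  i=6: ✗ (lhs fails at k=6 before rhs at j=8)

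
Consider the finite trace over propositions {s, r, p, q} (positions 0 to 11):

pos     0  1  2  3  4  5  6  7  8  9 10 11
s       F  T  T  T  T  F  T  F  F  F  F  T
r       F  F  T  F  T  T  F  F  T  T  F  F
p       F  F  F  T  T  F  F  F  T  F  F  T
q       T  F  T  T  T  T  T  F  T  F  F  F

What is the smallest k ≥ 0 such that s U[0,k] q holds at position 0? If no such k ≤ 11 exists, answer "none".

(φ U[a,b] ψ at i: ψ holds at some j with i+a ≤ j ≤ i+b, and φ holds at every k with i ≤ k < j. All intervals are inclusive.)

0

Need earliest j ≥ 0 with q, and s at every k in [0,j-1].
  j=0: rhs holds (empty prefix). k = 0.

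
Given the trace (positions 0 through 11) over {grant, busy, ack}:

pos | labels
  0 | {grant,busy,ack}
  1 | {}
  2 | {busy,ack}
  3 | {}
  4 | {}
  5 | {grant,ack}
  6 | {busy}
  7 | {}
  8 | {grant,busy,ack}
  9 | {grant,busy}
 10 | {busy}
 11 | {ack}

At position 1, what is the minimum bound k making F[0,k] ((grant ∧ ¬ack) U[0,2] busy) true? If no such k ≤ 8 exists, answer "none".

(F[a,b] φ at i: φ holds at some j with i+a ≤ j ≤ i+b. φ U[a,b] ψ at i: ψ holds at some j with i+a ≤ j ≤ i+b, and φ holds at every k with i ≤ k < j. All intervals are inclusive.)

1

Scan j = 1,2,… for ((grant ∧ ¬ack) U[0,2] busy):
  j=1: fails
  j=2: holds
First hit at j=2, so smallest k = 2-1 = 1.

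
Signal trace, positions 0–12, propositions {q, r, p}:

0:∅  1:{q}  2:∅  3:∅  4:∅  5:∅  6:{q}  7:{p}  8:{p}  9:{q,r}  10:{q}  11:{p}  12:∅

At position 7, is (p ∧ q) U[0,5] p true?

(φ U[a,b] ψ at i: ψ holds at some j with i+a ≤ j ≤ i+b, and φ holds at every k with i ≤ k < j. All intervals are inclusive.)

Need some j in [7,12] with p, and (p ∧ q) at every k in [7,j-1].
  j=7: p holds; no prefix to check → satisfied.

Holds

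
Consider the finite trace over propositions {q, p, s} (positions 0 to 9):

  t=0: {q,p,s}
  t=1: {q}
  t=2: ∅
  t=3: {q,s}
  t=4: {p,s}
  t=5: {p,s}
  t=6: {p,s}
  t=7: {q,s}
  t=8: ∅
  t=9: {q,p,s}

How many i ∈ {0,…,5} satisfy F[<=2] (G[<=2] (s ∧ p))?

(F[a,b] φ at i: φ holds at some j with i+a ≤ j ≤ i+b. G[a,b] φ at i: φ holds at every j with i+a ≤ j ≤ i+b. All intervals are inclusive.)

Evaluate at each i in [0,5]:
  i=0: ✗ (none in [0,2])
  i=1: ✗ (none in [1,3])
  i=2: ✓ (witness j=4)
  i=3: ✓ (witness j=4)
  i=4: ✓ (witness j=4)
  i=5: ✗ (none in [5,7])
Positions where it holds: {2, 3, 4} → 3.

3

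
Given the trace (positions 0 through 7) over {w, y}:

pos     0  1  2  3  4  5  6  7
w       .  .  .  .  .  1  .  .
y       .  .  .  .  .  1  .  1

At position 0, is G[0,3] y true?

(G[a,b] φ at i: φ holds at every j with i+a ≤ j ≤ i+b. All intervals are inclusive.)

Check y at every j in [0,3]:
  j=0: false
  j=1: false
  j=2: false
  j=3: false
Fails at j=0 → formula fails.

No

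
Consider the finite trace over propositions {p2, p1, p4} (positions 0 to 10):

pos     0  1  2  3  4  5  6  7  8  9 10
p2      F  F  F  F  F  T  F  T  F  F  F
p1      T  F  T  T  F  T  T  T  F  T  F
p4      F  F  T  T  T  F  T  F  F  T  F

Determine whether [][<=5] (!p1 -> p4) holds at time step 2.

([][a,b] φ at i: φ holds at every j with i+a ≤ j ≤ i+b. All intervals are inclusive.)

Check (!p1 -> p4) at every j in [2,7]:
  j=2: antecedent false → ✓
  j=3: antecedent false → ✓
  j=4: antecedent true; consequent true → ✓
  j=5: antecedent false → ✓
  j=6: antecedent false → ✓
  j=7: antecedent false → ✓
All positions satisfy it → formula holds.

True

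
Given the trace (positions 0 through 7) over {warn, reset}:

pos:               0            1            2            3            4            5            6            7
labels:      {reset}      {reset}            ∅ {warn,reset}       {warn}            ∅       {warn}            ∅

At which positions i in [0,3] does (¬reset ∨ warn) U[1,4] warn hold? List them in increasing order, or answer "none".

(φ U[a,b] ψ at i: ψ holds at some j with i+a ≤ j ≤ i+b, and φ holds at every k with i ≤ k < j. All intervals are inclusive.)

2, 3

Evaluate at each i in [0,3]:
  i=0: ✗ (lhs fails at k=0 before rhs at j=3)
  i=1: ✗ (lhs fails at k=1 before rhs at j=3)
  i=2: ✓ (rhs at j=3; lhs holds on [2,2])
  i=3: ✓ (rhs at j=4; lhs holds on [3,3])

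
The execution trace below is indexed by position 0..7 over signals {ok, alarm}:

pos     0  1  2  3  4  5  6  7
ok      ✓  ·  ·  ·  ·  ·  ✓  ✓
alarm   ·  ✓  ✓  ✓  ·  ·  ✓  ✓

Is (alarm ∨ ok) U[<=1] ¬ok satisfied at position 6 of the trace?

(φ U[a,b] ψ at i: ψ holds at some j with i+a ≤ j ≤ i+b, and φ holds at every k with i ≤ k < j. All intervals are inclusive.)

No

Need some j in [6,7] with ¬ok, and (alarm ∨ ok) at every k in [6,j-1].
  j=6: ¬ok false.
  j=7: ¬ok false.
No j in the window works → until fails.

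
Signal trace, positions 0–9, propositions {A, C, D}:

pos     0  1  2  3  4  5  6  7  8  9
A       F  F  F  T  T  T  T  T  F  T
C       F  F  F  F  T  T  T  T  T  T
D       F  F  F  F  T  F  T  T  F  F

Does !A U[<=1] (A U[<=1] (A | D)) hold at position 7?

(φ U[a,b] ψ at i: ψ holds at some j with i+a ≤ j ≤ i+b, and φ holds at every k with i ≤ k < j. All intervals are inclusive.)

Need some j in [7,8] with (A U[<=1] (A | D)), and !A at every k in [7,j-1].
  j=7: (A U[<=1] (A | D)) holds; no prefix to check → satisfied.

Holds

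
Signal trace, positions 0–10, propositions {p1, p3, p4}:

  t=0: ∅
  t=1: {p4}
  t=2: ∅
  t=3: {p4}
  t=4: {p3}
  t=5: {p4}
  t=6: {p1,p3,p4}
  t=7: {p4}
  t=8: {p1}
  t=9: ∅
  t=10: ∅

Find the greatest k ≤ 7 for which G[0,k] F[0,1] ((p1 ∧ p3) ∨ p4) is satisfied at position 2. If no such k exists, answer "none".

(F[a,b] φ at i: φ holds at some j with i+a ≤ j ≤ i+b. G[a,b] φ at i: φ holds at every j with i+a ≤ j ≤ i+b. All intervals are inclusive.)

F[0,1] ((p1 ∧ p3) ∨ p4) must hold from j=2 onward; find where it first fails.
  j=2: holds
  j=3: holds
  j=4: holds
  j=5: holds
  j=6: holds
  j=7: holds
  j=8: fails
Holds on [2,7], so largest k = 5.

5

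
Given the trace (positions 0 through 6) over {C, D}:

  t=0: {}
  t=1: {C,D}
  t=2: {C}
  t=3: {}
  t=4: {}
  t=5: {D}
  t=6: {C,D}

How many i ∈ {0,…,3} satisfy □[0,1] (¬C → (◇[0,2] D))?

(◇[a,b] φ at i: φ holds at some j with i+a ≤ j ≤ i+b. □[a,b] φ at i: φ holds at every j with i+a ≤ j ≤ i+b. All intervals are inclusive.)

Evaluate at each i in [0,3]:
  i=0: ✓ (all of [0,1])
  i=1: ✓ (all of [1,2])
  i=2: ✓ (all of [2,3])
  i=3: ✓ (all of [3,4])
Positions where it holds: {0, 1, 2, 3} → 4.

4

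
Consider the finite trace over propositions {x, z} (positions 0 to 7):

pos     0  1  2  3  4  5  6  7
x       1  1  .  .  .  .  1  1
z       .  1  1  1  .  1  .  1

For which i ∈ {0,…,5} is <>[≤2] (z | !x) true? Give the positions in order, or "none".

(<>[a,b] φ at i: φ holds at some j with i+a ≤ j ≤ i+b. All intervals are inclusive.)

Evaluate at each i in [0,5]:
  i=0: ✓ (witness j=1)
  i=1: ✓ (witness j=1)
  i=2: ✓ (witness j=2)
  i=3: ✓ (witness j=3)
  i=4: ✓ (witness j=4)
  i=5: ✓ (witness j=5)

0, 1, 2, 3, 4, 5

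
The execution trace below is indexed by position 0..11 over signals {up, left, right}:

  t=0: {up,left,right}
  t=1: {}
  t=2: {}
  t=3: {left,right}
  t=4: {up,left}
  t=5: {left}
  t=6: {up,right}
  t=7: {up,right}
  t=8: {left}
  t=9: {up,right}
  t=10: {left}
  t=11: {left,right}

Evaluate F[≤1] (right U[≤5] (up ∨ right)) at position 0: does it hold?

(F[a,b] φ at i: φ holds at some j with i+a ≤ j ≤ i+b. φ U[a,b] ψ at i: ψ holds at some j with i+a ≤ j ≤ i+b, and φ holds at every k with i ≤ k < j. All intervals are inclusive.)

Check (right U[≤5] (up ∨ right)) at each j in [0,1]:
  j=0: holds
  j=1: fails
Found at j=0 → formula holds.

Yes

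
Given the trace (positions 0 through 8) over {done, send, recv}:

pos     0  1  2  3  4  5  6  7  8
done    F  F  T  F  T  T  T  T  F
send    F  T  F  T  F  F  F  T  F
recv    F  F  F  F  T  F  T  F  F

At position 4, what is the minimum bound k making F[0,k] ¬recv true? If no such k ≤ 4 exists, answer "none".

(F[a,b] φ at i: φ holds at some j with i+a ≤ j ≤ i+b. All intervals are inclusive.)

Scan j = 4,5,… for ¬recv:
  j=4: fails
  j=5: holds
First hit at j=5, so smallest k = 5-4 = 1.

1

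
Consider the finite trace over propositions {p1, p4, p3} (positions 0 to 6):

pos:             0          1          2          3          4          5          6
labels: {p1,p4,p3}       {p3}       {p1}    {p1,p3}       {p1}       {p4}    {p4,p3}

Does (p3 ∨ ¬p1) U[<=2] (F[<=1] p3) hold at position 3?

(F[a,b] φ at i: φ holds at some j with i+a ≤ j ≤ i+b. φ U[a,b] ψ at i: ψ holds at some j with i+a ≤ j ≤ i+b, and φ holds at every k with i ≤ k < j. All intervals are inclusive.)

Need some j in [3,5] with F[<=1] p3, and (p3 ∨ ¬p1) at every k in [3,j-1].
  j=3: F[<=1] p3 holds; no prefix to check → satisfied.

Yes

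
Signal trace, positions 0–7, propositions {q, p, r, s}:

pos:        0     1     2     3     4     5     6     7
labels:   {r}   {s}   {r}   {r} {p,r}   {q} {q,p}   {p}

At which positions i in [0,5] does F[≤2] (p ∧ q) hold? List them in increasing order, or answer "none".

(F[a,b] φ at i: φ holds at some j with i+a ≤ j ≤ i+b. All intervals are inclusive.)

4, 5

Evaluate at each i in [0,5]:
  i=0: ✗ (none in [0,2])
  i=1: ✗ (none in [1,3])
  i=2: ✗ (none in [2,4])
  i=3: ✗ (none in [3,5])
  i=4: ✓ (witness j=6)
  i=5: ✓ (witness j=6)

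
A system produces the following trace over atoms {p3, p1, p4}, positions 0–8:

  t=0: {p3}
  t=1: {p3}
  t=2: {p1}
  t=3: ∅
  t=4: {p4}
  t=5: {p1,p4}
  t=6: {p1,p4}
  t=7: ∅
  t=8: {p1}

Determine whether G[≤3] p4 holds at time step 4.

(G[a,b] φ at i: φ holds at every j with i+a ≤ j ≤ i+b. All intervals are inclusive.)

Check p4 at every j in [4,7]:
  j=4: true
  j=5: true
  j=6: true
  j=7: false
Fails at j=7 → formula fails.

No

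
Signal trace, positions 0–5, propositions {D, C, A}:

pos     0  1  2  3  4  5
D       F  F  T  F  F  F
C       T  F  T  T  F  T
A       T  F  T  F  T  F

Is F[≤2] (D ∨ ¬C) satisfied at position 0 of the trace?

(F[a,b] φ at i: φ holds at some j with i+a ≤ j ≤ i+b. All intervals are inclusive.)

Holds

Check (D ∨ ¬C) at each j in [0,2]:
  j=0: false
  j=1: true
  j=2: true
Found at j=1 → formula holds.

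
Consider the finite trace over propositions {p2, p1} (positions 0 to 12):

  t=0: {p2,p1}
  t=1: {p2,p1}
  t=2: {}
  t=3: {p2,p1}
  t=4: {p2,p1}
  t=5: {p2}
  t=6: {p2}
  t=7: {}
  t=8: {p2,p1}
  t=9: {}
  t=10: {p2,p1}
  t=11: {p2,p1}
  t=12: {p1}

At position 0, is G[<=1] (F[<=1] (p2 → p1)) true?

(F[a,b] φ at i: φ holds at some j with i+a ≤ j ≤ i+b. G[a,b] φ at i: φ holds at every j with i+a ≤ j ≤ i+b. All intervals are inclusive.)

True

Check F[<=1] (p2 → p1) at every j in [0,1]:
  j=0: holds (witness at 0)
  j=1: holds (witness at 1)
All positions satisfy it → formula holds.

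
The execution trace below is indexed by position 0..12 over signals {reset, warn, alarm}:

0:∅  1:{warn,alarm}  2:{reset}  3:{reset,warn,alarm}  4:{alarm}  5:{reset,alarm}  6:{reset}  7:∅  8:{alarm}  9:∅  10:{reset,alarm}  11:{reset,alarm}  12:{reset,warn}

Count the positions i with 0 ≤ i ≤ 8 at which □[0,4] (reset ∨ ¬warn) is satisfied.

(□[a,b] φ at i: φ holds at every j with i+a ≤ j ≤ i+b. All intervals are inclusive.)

Evaluate at each i in [0,8]:
  i=0: ✗ (fails at j=1)
  i=1: ✗ (fails at j=1)
  i=2: ✓ (all of [2,6])
  i=3: ✓ (all of [3,7])
  i=4: ✓ (all of [4,8])
  i=5: ✓ (all of [5,9])
  i=6: ✓ (all of [6,10])
  i=7: ✓ (all of [7,11])
  i=8: ✓ (all of [8,12])
Positions where it holds: {2, 3, 4, 5, 6, 7, 8} → 7.

7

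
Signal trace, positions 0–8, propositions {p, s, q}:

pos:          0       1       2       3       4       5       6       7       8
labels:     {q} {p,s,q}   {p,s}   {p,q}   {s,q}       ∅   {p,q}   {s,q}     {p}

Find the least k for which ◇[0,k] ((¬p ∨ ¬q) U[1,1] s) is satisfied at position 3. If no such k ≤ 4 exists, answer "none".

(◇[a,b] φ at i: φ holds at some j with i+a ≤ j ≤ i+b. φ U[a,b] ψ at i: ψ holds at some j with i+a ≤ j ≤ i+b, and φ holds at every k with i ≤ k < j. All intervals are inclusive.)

none

Scan j = 3,4,… for ((¬p ∨ ¬q) U[1,1] s):
  j=3: fails
  j=4: fails
  j=5: fails
  j=6: fails
  j=7: fails
No j in [3,7] satisfies it → none.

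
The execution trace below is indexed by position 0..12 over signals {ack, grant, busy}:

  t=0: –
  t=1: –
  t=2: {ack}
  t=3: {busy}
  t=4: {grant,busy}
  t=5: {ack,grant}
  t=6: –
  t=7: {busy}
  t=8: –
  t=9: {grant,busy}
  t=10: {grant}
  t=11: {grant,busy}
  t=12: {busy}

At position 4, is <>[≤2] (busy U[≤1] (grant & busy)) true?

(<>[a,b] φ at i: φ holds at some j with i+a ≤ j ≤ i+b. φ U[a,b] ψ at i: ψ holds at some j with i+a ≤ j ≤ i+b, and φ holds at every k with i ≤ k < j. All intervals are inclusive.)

Check (busy U[≤1] (grant & busy)) at each j in [4,6]:
  j=4: holds
  j=5: fails
  j=6: fails
Found at j=4 → formula holds.

Yes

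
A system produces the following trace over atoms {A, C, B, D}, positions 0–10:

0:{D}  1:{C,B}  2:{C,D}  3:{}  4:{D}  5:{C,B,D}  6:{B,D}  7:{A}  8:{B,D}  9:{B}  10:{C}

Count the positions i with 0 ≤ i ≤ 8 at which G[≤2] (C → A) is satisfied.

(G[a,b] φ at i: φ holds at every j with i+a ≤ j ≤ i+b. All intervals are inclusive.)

2

Evaluate at each i in [0,8]:
  i=0: ✗ (fails at j=1)
  i=1: ✗ (fails at j=1)
  i=2: ✗ (fails at j=2)
  i=3: ✗ (fails at j=5)
  i=4: ✗ (fails at j=5)
  i=5: ✗ (fails at j=5)
  i=6: ✓ (all of [6,8])
  i=7: ✓ (all of [7,9])
  i=8: ✗ (fails at j=10)
Positions where it holds: {6, 7} → 2.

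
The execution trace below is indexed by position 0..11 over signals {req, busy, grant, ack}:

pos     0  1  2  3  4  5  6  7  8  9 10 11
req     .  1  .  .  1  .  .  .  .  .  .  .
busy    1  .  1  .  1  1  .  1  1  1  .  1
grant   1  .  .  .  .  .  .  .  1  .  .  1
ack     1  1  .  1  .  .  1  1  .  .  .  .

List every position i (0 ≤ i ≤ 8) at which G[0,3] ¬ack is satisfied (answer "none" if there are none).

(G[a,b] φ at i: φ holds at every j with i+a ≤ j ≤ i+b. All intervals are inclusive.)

8

Evaluate at each i in [0,8]:
  i=0: ✗ (fails at j=0)
  i=1: ✗ (fails at j=1)
  i=2: ✗ (fails at j=3)
  i=3: ✗ (fails at j=3)
  i=4: ✗ (fails at j=6)
  i=5: ✗ (fails at j=6)
  i=6: ✗ (fails at j=6)
  i=7: ✗ (fails at j=7)
  i=8: ✓ (all of [8,11])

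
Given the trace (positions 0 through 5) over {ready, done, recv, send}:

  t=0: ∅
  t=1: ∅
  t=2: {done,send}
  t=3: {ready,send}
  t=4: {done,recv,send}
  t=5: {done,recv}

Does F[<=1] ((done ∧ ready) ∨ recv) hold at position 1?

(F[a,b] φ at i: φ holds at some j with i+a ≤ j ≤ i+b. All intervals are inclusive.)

Check ((done ∧ ready) ∨ recv) at each j in [1,2]:
  j=1: false
  j=2: false
No position in the window satisfies it → formula fails.

Does not hold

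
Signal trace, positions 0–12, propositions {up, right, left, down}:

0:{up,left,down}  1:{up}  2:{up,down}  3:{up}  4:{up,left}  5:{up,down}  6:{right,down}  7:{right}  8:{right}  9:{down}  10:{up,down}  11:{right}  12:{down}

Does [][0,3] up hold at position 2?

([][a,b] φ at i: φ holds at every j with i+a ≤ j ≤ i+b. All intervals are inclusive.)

Check up at every j in [2,5]:
  j=2: true
  j=3: true
  j=4: true
  j=5: true
All positions satisfy it → formula holds.

Holds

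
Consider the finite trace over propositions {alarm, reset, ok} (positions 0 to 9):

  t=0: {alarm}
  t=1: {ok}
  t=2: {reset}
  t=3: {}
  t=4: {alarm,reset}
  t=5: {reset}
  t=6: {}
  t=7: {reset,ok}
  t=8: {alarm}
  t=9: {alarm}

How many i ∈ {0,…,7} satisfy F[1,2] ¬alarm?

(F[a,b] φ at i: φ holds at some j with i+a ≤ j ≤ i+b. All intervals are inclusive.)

7

Evaluate at each i in [0,7]:
  i=0: ✓ (witness j=1)
  i=1: ✓ (witness j=2)
  i=2: ✓ (witness j=3)
  i=3: ✓ (witness j=5)
  i=4: ✓ (witness j=5)
  i=5: ✓ (witness j=6)
  i=6: ✓ (witness j=7)
  i=7: ✗ (none in [8,9])
Positions where it holds: {0, 1, 2, 3, 4, 5, 6} → 7.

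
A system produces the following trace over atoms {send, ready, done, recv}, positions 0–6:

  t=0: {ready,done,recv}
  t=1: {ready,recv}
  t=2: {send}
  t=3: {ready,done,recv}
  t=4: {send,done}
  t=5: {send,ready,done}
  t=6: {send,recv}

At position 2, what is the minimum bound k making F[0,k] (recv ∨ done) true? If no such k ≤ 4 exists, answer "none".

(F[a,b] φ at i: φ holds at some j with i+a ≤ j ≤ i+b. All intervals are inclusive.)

1

Scan j = 2,3,… for (recv ∨ done):
  j=2: fails
  j=3: holds
First hit at j=3, so smallest k = 3-2 = 1.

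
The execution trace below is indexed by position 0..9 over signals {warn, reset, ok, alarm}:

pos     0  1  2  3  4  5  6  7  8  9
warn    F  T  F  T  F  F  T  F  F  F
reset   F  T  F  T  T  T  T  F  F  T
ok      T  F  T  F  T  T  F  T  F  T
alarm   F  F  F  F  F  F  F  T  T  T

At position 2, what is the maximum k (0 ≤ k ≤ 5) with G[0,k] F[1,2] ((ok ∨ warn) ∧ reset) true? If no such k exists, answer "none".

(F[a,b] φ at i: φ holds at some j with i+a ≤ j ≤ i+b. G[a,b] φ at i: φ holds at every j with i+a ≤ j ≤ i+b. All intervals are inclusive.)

3

F[1,2] ((ok ∨ warn) ∧ reset) must hold from j=2 onward; find where it first fails.
  j=2: holds
  j=3: holds
  j=4: holds
  j=5: holds
  j=6: fails
Holds on [2,5], so largest k = 3.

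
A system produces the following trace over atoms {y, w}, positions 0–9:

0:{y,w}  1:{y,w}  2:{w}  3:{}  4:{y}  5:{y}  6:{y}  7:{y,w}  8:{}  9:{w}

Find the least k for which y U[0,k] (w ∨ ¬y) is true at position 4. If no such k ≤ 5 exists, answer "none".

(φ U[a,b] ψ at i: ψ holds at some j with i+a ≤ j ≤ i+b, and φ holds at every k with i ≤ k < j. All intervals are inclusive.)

Need earliest j ≥ 4 with (w ∨ ¬y), and y at every k in [4,j-1].
  j=4: rhs fails.
  j=5: rhs fails.
  j=6: rhs fails.
  j=7: rhs holds; lhs holds on [4,6]. k = 3.

3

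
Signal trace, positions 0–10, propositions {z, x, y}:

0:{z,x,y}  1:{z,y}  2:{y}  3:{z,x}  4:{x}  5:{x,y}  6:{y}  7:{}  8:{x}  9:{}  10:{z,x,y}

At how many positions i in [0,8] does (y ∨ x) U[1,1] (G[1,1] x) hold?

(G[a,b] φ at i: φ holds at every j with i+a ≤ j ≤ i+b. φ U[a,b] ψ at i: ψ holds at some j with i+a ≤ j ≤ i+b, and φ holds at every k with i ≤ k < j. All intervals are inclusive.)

Evaluate at each i in [0,8]:
  i=0: ✗ (no rhs in [1,1])
  i=1: ✓ (rhs at j=2; lhs holds on [1,1])
  i=2: ✓ (rhs at j=3; lhs holds on [2,2])
  i=3: ✓ (rhs at j=4; lhs holds on [3,3])
  i=4: ✗ (no rhs in [5,5])
  i=5: ✗ (no rhs in [6,6])
  i=6: ✓ (rhs at j=7; lhs holds on [6,6])
  i=7: ✗ (no rhs in [8,8])
  i=8: ✓ (rhs at j=9; lhs holds on [8,8])
Positions where it holds: {1, 2, 3, 6, 8} → 5.

5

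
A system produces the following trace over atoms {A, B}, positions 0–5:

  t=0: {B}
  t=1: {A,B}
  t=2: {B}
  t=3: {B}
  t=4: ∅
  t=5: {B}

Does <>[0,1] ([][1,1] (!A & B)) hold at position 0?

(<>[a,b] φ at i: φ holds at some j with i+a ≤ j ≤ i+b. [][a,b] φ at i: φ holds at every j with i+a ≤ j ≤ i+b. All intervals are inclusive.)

Check [][1,1] (!A & B) at each j in [0,1]:
  j=0: fails at 1
  j=1: holds on [2,2]
Found at j=1 → formula holds.

True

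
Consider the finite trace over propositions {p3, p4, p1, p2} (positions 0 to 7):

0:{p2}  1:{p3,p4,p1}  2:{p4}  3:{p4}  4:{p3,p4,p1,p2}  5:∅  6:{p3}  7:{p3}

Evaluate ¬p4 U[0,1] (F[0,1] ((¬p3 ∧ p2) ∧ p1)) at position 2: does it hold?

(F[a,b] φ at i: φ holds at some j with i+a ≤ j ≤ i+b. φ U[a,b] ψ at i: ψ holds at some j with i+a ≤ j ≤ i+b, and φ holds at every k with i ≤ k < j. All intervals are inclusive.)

Need some j in [2,3] with F[0,1] ((¬p3 ∧ p2) ∧ p1), and ¬p4 at every k in [2,j-1].
  j=2: F[0,1] ((¬p3 ∧ p2) ∧ p1) — fails (none in [2,3]).
  j=3: F[0,1] ((¬p3 ∧ p2) ∧ p1) — fails (none in [3,4]).
No j in the window works → until fails.

Does not hold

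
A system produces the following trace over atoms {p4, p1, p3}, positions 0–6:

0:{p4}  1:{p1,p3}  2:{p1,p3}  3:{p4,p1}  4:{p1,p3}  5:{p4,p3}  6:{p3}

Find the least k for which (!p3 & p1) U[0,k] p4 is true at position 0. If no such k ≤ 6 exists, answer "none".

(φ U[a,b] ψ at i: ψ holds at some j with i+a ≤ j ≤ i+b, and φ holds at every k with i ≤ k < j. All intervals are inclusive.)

Need earliest j ≥ 0 with p4, and (!p3 & p1) at every k in [0,j-1].
  j=0: rhs holds (empty prefix). k = 0.

0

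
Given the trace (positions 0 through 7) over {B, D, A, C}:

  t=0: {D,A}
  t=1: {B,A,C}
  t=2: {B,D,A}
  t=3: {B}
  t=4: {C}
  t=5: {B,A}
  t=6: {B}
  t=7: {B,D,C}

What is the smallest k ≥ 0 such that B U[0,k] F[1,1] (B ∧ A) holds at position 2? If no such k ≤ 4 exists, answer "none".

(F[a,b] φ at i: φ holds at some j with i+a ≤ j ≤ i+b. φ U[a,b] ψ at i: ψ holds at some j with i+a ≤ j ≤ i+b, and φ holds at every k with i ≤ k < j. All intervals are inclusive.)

2

Need earliest j ≥ 2 with F[1,1] (B ∧ A), and B at every k in [2,j-1].
  j=2: rhs fails.
  j=3: rhs fails.
  j=4: rhs holds; lhs holds on [2,3]. k = 2.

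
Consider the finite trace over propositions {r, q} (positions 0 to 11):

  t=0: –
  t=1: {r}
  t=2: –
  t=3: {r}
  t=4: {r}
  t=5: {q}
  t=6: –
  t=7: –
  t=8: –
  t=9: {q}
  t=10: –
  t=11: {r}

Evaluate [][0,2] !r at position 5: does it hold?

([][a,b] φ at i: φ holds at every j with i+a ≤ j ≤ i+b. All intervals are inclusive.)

True

Check !r at every j in [5,7]:
  j=5: true
  j=6: true
  j=7: true
All positions satisfy it → formula holds.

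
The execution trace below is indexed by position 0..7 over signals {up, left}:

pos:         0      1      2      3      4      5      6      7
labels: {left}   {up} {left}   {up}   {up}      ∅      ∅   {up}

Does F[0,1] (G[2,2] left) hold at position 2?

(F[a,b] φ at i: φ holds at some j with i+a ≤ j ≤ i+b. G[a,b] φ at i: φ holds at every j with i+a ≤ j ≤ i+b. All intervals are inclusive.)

Check G[2,2] left at each j in [2,3]:
  j=2: fails at 4
  j=3: fails at 5
No position in the window satisfies it → formula fails.

Does not hold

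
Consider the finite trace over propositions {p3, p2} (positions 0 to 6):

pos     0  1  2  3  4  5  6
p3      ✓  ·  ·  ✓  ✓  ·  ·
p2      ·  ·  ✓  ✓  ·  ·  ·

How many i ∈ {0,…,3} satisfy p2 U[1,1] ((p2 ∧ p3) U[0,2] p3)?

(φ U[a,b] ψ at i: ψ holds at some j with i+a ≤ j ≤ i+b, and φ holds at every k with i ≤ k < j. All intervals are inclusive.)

2

Evaluate at each i in [0,3]:
  i=0: ✗ (no rhs in [1,1])
  i=1: ✗ (no rhs in [2,2])
  i=2: ✓ (rhs at j=3; lhs holds on [2,2])
  i=3: ✓ (rhs at j=4; lhs holds on [3,3])
Positions where it holds: {2, 3} → 2.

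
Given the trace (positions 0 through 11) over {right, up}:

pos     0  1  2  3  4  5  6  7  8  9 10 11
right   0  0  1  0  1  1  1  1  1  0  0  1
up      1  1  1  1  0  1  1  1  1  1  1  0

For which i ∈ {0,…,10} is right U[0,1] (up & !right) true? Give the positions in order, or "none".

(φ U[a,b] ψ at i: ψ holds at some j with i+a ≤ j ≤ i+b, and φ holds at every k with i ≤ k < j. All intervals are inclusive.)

0, 1, 2, 3, 8, 9, 10

Evaluate at each i in [0,10]:
  i=0: ✓ (rhs at j=0)
  i=1: ✓ (rhs at j=1)
  i=2: ✓ (rhs at j=3; lhs holds on [2,2])
  i=3: ✓ (rhs at j=3)
  i=4: ✗ (no rhs in [4,5])
  i=5: ✗ (no rhs in [5,6])
  i=6: ✗ (no rhs in [6,7])
  i=7: ✗ (no rhs in [7,8])
  i=8: ✓ (rhs at j=9; lhs holds on [8,8])
  i=9: ✓ (rhs at j=9)
  i=10: ✓ (rhs at j=10)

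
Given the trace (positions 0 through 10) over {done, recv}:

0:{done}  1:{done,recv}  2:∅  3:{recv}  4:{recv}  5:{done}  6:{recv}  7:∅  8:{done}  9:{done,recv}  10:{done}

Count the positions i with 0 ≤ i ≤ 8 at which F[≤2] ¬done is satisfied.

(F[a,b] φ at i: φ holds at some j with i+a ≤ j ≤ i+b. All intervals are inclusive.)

Evaluate at each i in [0,8]:
  i=0: ✓ (witness j=2)
  i=1: ✓ (witness j=2)
  i=2: ✓ (witness j=2)
  i=3: ✓ (witness j=3)
  i=4: ✓ (witness j=4)
  i=5: ✓ (witness j=6)
  i=6: ✓ (witness j=6)
  i=7: ✓ (witness j=7)
  i=8: ✗ (none in [8,10])
Positions where it holds: {0, 1, 2, 3, 4, 5, 6, 7} → 8.

8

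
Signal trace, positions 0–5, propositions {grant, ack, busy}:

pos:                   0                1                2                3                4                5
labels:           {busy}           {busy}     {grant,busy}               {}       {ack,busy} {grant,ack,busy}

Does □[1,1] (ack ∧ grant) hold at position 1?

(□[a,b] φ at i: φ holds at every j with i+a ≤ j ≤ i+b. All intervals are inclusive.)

Check (ack ∧ grant) at every j in [2,2]:
  j=2: false
Fails at j=2 → formula fails.

Does not hold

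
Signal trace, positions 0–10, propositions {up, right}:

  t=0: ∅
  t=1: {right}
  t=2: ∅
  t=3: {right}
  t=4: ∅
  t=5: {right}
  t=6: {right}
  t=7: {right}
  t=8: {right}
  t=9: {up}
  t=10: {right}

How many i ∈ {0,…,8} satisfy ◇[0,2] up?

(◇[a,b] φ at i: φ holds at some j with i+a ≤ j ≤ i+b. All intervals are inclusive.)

Evaluate at each i in [0,8]:
  i=0: ✗ (none in [0,2])
  i=1: ✗ (none in [1,3])
  i=2: ✗ (none in [2,4])
  i=3: ✗ (none in [3,5])
  i=4: ✗ (none in [4,6])
  i=5: ✗ (none in [5,7])
  i=6: ✗ (none in [6,8])
  i=7: ✓ (witness j=9)
  i=8: ✓ (witness j=9)
Positions where it holds: {7, 8} → 2.

2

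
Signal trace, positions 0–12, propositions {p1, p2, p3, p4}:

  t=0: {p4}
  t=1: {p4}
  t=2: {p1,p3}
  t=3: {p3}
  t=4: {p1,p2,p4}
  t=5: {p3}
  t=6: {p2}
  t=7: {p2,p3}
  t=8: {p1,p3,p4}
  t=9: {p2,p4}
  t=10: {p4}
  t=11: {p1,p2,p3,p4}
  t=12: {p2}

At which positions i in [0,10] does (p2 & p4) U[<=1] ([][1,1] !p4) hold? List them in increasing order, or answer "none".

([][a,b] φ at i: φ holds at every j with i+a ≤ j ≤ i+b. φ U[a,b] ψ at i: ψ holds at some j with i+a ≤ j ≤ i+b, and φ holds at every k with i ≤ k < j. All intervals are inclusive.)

1, 2, 4, 5, 6

Evaluate at each i in [0,10]:
  i=0: ✗ (lhs fails at k=0 before rhs at j=1)
  i=1: ✓ (rhs at j=1)
  i=2: ✓ (rhs at j=2)
  i=3: ✗ (lhs fails at k=3 before rhs at j=4)
  i=4: ✓ (rhs at j=4)
  i=5: ✓ (rhs at j=5)
  i=6: ✓ (rhs at j=6)
  i=7: ✗ (no rhs in [7,8])
  i=8: ✗ (no rhs in [8,9])
  i=9: ✗ (no rhs in [9,10])
  i=10: ✗ (lhs fails at k=10 before rhs at j=11)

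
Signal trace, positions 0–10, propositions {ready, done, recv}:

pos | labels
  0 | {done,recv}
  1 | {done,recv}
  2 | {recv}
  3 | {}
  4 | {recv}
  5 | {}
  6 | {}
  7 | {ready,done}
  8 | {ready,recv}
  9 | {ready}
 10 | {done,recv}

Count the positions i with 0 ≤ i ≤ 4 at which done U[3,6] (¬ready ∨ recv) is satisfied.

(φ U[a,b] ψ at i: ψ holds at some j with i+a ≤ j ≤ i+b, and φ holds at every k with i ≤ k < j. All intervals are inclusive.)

Evaluate at each i in [0,4]:
  i=0: ✗ (lhs fails at k=2 before rhs at j=3)
  i=1: ✗ (lhs fails at k=2 before rhs at j=4)
  i=2: ✗ (lhs fails at k=2 before rhs at j=5)
  i=3: ✗ (lhs fails at k=3 before rhs at j=6)
  i=4: ✗ (lhs fails at k=4 before rhs at j=8)
Positions where it holds: {} → 0.

0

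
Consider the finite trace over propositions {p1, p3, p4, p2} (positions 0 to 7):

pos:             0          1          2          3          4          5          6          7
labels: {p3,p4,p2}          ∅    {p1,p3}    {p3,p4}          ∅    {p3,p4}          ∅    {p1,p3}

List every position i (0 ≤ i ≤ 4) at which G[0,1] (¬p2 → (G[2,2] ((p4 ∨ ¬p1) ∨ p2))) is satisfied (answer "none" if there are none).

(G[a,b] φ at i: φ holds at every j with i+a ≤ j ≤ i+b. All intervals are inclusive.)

Evaluate at each i in [0,4]:
  i=0: ✓ (all of [0,1])
  i=1: ✓ (all of [1,2])
  i=2: ✓ (all of [2,3])
  i=3: ✓ (all of [3,4])
  i=4: ✗ (fails at j=5)

0, 1, 2, 3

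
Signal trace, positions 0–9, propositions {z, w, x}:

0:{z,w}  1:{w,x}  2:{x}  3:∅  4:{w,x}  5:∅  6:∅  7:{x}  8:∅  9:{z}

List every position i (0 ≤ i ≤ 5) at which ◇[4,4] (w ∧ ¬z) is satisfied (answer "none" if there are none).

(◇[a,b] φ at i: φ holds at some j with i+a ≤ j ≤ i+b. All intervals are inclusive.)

Evaluate at each i in [0,5]:
  i=0: ✓ (witness j=4)
  i=1: ✗ (none in [5,5])
  i=2: ✗ (none in [6,6])
  i=3: ✗ (none in [7,7])
  i=4: ✗ (none in [8,8])
  i=5: ✗ (none in [9,9])

0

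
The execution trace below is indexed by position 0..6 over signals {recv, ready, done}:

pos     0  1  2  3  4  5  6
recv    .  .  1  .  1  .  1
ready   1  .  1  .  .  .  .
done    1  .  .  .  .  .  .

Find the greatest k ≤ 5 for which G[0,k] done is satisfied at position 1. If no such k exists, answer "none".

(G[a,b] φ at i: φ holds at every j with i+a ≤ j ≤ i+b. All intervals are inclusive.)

none

done must hold from j=1 onward; find where it first fails.
  j=1: fails → no k works.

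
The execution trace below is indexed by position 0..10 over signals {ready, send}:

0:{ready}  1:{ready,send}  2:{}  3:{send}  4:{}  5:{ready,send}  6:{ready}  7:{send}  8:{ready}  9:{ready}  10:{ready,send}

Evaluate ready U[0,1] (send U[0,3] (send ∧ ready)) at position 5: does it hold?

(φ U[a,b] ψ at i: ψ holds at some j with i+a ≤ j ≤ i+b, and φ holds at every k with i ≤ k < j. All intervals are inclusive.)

Yes

Need some j in [5,6] with (send U[0,3] (send ∧ ready)), and ready at every k in [5,j-1].
  j=5: (send U[0,3] (send ∧ ready)) holds; no prefix to check → satisfied.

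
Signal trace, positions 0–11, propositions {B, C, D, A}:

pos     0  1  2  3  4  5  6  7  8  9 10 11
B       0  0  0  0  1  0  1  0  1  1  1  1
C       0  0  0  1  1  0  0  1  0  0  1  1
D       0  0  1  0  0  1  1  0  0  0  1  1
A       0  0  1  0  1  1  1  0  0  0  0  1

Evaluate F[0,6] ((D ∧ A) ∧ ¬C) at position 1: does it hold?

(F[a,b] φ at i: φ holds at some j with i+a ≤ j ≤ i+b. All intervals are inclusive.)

Check ((D ∧ A) ∧ ¬C) at each j in [1,7]:
  j=1: false
  j=2: true
  j=3: false
  j=4: false
  j=5: true
  j=6: true
  j=7: false
Found at j=2 → formula holds.

Holds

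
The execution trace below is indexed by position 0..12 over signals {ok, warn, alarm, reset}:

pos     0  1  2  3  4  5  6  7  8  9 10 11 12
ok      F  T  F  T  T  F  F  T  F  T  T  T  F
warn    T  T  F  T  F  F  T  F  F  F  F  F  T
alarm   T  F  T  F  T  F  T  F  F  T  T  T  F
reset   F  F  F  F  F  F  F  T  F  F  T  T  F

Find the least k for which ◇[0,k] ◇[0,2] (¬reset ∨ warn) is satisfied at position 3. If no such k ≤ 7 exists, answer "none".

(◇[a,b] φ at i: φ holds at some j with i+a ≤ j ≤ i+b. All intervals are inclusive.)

0

Scan j = 3,4,… for ◇[0,2] (¬reset ∨ warn):
  j=3: holds
First hit at j=3, so smallest k = 3-3 = 0.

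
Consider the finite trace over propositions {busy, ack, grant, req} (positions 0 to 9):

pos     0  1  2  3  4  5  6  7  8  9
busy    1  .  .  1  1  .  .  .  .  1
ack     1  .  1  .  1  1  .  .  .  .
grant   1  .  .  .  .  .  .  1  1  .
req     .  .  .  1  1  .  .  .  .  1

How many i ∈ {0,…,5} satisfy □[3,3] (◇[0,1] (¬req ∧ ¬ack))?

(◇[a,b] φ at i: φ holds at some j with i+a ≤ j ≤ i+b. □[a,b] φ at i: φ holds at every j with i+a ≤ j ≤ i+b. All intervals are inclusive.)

Evaluate at each i in [0,5]:
  i=0: ✗ (fails at j=3)
  i=1: ✗ (fails at j=4)
  i=2: ✓ (all of [5,5])
  i=3: ✓ (all of [6,6])
  i=4: ✓ (all of [7,7])
  i=5: ✓ (all of [8,8])
Positions where it holds: {2, 3, 4, 5} → 4.

4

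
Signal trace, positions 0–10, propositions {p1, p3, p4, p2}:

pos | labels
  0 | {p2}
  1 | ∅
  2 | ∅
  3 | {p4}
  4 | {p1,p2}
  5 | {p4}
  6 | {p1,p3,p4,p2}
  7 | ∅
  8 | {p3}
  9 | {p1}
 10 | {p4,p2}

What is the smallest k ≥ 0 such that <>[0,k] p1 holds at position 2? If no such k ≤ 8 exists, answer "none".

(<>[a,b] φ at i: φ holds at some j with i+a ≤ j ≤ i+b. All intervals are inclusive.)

2

Scan j = 2,3,… for p1:
  j=2: fails
  j=3: fails
  j=4: holds
First hit at j=4, so smallest k = 4-2 = 2.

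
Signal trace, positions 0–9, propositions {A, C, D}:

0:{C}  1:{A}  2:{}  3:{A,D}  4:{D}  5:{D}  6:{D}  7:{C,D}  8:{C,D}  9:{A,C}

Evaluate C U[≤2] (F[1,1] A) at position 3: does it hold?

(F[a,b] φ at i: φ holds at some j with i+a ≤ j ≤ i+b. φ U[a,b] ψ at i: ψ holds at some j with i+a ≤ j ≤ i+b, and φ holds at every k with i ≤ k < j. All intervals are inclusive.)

No

Need some j in [3,5] with F[1,1] A, and C at every k in [3,j-1].
  j=3: F[1,1] A — fails (none in [4,4]).
  j=4: F[1,1] A — fails (none in [5,5]).
  j=5: F[1,1] A — fails (none in [6,6]).
No j in the window works → until fails.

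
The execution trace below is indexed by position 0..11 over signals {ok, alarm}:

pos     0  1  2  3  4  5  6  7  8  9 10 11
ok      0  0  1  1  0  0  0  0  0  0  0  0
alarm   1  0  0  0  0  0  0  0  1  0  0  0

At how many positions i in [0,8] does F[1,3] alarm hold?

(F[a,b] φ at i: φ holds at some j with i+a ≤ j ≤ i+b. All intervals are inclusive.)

3

Evaluate at each i in [0,8]:
  i=0: ✗ (none in [1,3])
  i=1: ✗ (none in [2,4])
  i=2: ✗ (none in [3,5])
  i=3: ✗ (none in [4,6])
  i=4: ✗ (none in [5,7])
  i=5: ✓ (witness j=8)
  i=6: ✓ (witness j=8)
  i=7: ✓ (witness j=8)
  i=8: ✗ (none in [9,11])
Positions where it holds: {5, 6, 7} → 3.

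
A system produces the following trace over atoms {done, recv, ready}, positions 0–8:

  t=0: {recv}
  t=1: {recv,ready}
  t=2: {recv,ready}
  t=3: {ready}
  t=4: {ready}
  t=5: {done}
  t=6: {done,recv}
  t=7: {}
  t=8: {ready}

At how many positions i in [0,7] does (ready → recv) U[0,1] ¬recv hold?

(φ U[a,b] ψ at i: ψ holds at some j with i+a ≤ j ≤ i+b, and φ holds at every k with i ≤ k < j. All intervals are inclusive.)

Evaluate at each i in [0,7]:
  i=0: ✗ (no rhs in [0,1])
  i=1: ✗ (no rhs in [1,2])
  i=2: ✓ (rhs at j=3; lhs holds on [2,2])
  i=3: ✓ (rhs at j=3)
  i=4: ✓ (rhs at j=4)
  i=5: ✓ (rhs at j=5)
  i=6: ✓ (rhs at j=7; lhs holds on [6,6])
  i=7: ✓ (rhs at j=7)
Positions where it holds: {2, 3, 4, 5, 6, 7} → 6.

6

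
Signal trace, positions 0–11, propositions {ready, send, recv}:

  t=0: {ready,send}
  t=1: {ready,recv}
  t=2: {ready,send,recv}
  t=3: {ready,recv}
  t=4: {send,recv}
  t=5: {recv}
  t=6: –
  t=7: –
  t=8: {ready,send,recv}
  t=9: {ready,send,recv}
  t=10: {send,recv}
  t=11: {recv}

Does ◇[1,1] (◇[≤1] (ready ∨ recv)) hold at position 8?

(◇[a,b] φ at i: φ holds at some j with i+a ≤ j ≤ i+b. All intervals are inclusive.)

Check ◇[≤1] (ready ∨ recv) at each j in [9,9]:
  j=9: holds (witness at 9)
Found at j=9 → formula holds.

Yes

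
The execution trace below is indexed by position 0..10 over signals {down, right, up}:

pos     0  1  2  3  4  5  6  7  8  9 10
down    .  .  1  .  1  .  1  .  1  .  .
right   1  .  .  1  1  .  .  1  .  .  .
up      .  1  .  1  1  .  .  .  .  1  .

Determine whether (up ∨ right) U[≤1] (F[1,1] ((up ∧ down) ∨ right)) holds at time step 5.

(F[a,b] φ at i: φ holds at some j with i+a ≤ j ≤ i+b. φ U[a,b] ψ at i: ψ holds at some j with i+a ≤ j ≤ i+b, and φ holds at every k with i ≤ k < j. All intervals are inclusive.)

Does not hold

Need some j in [5,6] with F[1,1] ((up ∧ down) ∨ right), and (up ∨ right) at every k in [5,j-1].
  j=5: F[1,1] ((up ∧ down) ∨ right) — fails (none in [6,6]).
  j=6: F[1,1] ((up ∧ down) ∨ right) holds, but (up ∨ right) fails at k=5 → not this j.
No j in the window works → until fails.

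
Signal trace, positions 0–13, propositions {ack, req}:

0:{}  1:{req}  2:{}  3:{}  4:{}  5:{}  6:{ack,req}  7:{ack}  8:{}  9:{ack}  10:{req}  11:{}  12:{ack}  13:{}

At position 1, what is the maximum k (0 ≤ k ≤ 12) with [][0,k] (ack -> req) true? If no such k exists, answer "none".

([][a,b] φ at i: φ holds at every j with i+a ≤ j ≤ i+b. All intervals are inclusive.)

5

(ack -> req) must hold from j=1 onward; find where it first fails.
  j=1: holds
  j=2: holds
  j=3: holds
  j=4: holds
  j=5: holds
  j=6: holds
  j=7: fails
Holds on [1,6], so largest k = 5.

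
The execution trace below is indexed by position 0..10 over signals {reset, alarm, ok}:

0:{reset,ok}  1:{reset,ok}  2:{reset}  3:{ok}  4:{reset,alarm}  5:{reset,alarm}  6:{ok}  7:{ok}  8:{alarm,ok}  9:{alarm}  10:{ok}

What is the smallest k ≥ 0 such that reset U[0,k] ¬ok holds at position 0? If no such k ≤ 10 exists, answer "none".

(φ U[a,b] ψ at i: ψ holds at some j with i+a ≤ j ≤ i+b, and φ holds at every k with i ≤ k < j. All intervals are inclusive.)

2

Need earliest j ≥ 0 with ¬ok, and reset at every k in [0,j-1].
  j=0: rhs fails.
  j=1: rhs fails.
  j=2: rhs holds; lhs holds on [0,1]. k = 2.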